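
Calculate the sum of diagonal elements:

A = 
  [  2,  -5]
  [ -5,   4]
6

tr(A) = 2 + 4 = 6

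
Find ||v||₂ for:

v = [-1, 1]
1.414

||v||₂ = √((-1)² + (1)²) = √2 = 1.414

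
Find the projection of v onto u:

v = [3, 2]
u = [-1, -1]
proj_u(v) = [5/2, 5/2]

v·u = (3)(-1) + (2)(-1) = -5
u·u = (-1)² + (-1)² = 2
proj_u(v) = (v·u / u·u) × u = (-5/2) × u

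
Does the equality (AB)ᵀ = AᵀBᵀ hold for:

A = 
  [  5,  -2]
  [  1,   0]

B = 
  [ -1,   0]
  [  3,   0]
No

(AB)ᵀ = 
  [-11,  -1]
  [  0,   0]

AᵀBᵀ = 
  [ -5,  15]
  [  2,  -6]

The two matrices differ, so (AB)ᵀ ≠ AᵀBᵀ in general. The correct identity is (AB)ᵀ = BᵀAᵀ.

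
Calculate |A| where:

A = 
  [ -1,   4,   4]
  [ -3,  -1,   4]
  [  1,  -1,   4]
80

Cofactor expansion along row 1:
det(A) = (-1)·((-1)(4) - (4)(-1)) - (4)·((-3)(4) - (4)(1)) + (4)·((-3)(-1) - (-1)(1))
  = (-1)(0) - (4)(-16) + (4)(4)
  = 80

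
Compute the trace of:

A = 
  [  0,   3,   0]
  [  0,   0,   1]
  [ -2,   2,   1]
1

tr(A) = 0 + 0 + 1 = 1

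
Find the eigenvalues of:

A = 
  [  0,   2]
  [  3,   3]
tr(A) = 3, det(A) = -6
Characteristic polynomial: λ² - tr(A)λ + det(A) = λ² - 3λ - 6
λ² - 3λ - 6 = 0  ⇒  λ = (3 ± √((-3)² - 4·(-6)))/2 = (3 ± √(33))/2
  = (3 + √33)/2,  (3 - √33)/2

λ = (3 + √33)/2, (3 - √33)/2  (≈ 4.372, -1.372)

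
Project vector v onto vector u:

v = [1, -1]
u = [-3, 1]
proj_u(v) = [6/5, -2/5]

v·u = (1)(-3) + (-1)(1) = -4
u·u = (-3)² + (1)² = 10
proj_u(v) = (v·u / u·u) × u = (-4/10) × u = (-2/5) × u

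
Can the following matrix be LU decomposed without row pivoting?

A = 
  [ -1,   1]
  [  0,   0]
Yes.
A[1,1] = -1 ≠ 0, so Gaussian elimination proceeds without a row swap: multiplier ℓ₂₁ = (0)/(-1) = 0, and U[2,2] = 0 - (0)(1) = 0.
L = 
  [  1,   0]
  [  0,   1]
U = 
  [ -1,   1]
  [  0,   0]
Check row 2 of LU: [(0)(-1), (0)(1) + 0] = [0, 0] = row 2 of A ✓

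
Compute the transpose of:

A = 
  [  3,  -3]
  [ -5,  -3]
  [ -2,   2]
Aᵀ = 
  [  3,  -5,  -2]
  [ -3,  -3,   2]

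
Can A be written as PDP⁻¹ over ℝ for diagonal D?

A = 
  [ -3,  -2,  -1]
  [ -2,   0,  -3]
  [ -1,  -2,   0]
Yes

Characteristic polynomial: det(λI - A) = λ³ + 3λ² - 11λ - 8
By the rational root theorem any rational root is an integer dividing 8; none of those is a root, so p(λ) has no rational roots and hence (being an irreducible cubic) no repeated roots.
Discriminant of the cubic: Δ = 10301
Δ > 0 ⇒ three distinct real eigenvalues: λ ≈ -4.909, -0.6395, 2.548
Three distinct real eigenvalues, so A has 3 independent eigenvectors.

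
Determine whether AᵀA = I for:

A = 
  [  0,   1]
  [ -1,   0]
Yes

AᵀA = 
  [  1,   0]
  [  0,   1]
= I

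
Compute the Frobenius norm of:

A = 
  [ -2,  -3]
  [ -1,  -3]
||A||_F = 4.796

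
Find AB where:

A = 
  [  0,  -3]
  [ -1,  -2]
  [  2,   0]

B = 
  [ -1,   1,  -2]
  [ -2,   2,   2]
A is 3×2 and B is 2×3, so AB is 3×3. Each entry is (row of A)·(column of B):
AB[1,1] = (0)(-1) + (-3)(-2) = 6
AB[1,2] = (0)(1) + (-3)(2) = -6
AB[1,3] = (0)(-2) + (-3)(2) = -6
AB[2,1] = (-1)(-1) + (-2)(-2) = 5
AB[2,2] = (-1)(1) + (-2)(2) = -5
AB[2,3] = (-1)(-2) + (-2)(2) = -2
AB[3,1] = (2)(-1) + (0)(-2) = -2
AB[3,2] = (2)(1) + (0)(2) = 2
AB[3,3] = (2)(-2) + (0)(2) = -4

AB = 
  [  6,  -6,  -6]
  [  5,  -5,  -2]
  [ -2,   2,  -4]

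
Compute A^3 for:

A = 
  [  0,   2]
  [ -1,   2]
A² = A·A:
A²[1,1] = (0)(0) + (2)(-1) = -2
A²[1,2] = (0)(2) + (2)(2) = 4
A²[2,1] = (-1)(0) + (2)(-1) = -2
A²[2,2] = (-1)(2) + (2)(2) = 2
A² = 
  [ -2,   4]
  [ -2,   2]

A^3 = A^2·A:
A^3[1,1] = (-2)(0) + (4)(-1) = -4
A^3[1,2] = (-2)(2) + (4)(2) = 4
A^3[2,1] = (-2)(0) + (2)(-1) = -2
A^3[2,2] = (-2)(2) + (2)(2) = 0
A^3 = 
  [ -4,   4]
  [ -2,   0]

Therefore
A^3 = 
  [ -4,   4]
  [ -2,   0]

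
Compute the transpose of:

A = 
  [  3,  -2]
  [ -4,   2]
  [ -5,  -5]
Aᵀ = 
  [  3,  -4,  -5]
  [ -2,   2,  -5]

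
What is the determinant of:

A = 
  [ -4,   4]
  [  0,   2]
-8

For a 2×2 matrix, det = ad - bc = (-4)(2) - (4)(0) = -8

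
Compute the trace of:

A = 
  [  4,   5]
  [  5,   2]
6

tr(A) = 4 + 2 = 6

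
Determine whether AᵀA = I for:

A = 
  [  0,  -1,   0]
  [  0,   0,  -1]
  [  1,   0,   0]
Yes

AᵀA = 
  [  1,   0,   0]
  [  0,   1,   0]
  [  0,   0,   1]
= I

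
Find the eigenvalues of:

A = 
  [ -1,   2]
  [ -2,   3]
λ = 1, 1

tr(A) = 2, det(A) = 1
Characteristic polynomial: λ² - tr(A)λ + det(A) = λ² - 2λ + 1
λ² - 2λ + 1 = (λ - 1)²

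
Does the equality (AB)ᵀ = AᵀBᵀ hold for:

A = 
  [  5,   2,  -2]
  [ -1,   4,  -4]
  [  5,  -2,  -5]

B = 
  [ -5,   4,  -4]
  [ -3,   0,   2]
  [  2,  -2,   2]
No

(AB)ᵀ = 
  [-35, -15, -29]
  [ 24,   4,  30]
  [-20,   4, -34]

AᵀBᵀ = 
  [-49,  -5,  22]
  [ 14, -10,  -8]
  [ 14,  -4,  -6]

The two matrices differ, so (AB)ᵀ ≠ AᵀBᵀ in general. The correct identity is (AB)ᵀ = BᵀAᵀ.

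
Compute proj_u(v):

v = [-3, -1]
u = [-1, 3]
v·u = (-3)(-1) + (-1)(3) = 0
u·u = (-1)² + (3)² = 10
proj_u(v) = (v·u / u·u) × u = (0/10) × u = (0) × u

proj_u(v) = [0, 0]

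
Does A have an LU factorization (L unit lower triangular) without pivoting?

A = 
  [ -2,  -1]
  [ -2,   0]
Yes.
A[1,1] = -2 ≠ 0, so Gaussian elimination proceeds without a row swap: multiplier ℓ₂₁ = (-2)/(-2) = 1, and U[2,2] = 0 - (1)(-1) = 1.
L = 
  [  1,   0]
  [  1,   1]
U = 
  [ -2,  -1]
  [  0,   1]
Check row 2 of LU: [(1)(-2), (1)(-1) + 1] = [-2, 0] = row 2 of A ✓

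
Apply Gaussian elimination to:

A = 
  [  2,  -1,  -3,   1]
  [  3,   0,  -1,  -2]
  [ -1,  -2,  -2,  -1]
Row operations:
R2 → R2 - (3/2)·R1
R3 → R3 + (1/2)·R1
R3 → R3 + (5/3)·R2

Resulting echelon form:
REF = 
  [    2,    -1,    -3,     1]
  [    0,   3/2,   7/2,  -7/2]
  [    0,     0,   7/3, -19/3]

Rank = 3 (number of non-zero pivot rows).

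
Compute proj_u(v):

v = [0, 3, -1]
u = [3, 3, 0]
proj_u(v) = [3/2, 3/2, 0]

v·u = (0)(3) + (3)(3) + (-1)(0) = 9
u·u = (3)² + (3)² + (0)² = 18
proj_u(v) = (v·u / u·u) × u = (9/18) × u = (1/2) × u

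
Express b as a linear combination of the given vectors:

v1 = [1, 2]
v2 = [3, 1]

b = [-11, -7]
c1 = -2, c2 = -3

b = -2·v1 + -3·v2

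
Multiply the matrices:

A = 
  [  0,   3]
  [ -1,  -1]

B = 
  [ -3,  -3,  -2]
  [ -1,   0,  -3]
A is 2×2 and B is 2×3, so AB is 2×3. Each entry is (row of A)·(column of B):
AB[1,1] = (0)(-3) + (3)(-1) = -3
AB[1,2] = (0)(-3) + (3)(0) = 0
AB[1,3] = (0)(-2) + (3)(-3) = -9
AB[2,1] = (-1)(-3) + (-1)(-1) = 4
AB[2,2] = (-1)(-3) + (-1)(0) = 3
AB[2,3] = (-1)(-2) + (-1)(-3) = 5

AB = 
  [ -3,   0,  -9]
  [  4,   3,   5]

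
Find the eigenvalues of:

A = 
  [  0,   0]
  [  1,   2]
tr(A) = 2, det(A) = 0
Characteristic polynomial: λ² - tr(A)λ + det(A) = λ² - 2λ
λ² - 2λ = λ(λ - 2)

λ = 2, 0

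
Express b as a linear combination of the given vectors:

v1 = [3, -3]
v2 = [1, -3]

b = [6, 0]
c1 = 3, c2 = -3

b = 3·v1 + -3·v2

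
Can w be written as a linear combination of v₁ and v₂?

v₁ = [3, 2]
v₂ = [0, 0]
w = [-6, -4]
Yes

Form the augmented matrix and row-reduce:
[v₁|v₂|w] = 
  [  3,   0,  -6]
  [  2,   0,  -4]
R2 → R2 - (2/3)·R1
REF = 
  [  3,   0,  -6]
  [  0,   0,   0]

No row of the form [0 0 | nonzero], so the system is consistent. Back-substitution gives c₁ = -2, c₂ = 0: w = (-2)·v₁ + (0)·v₂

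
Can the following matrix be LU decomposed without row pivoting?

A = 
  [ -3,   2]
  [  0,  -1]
Yes.
A[1,1] = -3 ≠ 0, so Gaussian elimination proceeds without a row swap: multiplier ℓ₂₁ = (0)/(-3) = 0, and U[2,2] = -1 - (0)(2) = -1.
L = 
  [  1,   0]
  [  0,   1]
U = 
  [ -3,   2]
  [  0,  -1]
Check row 2 of LU: [(0)(-3), (0)(2) + (-1)] = [0, -1] = row 2 of A ✓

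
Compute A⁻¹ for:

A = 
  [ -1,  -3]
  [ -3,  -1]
det(A) = (-1)(-1) - (-3)(-3) = -8
For a 2×2 matrix, A⁻¹ = (1/det(A)) · [[d, -b], [-c, a]]
    = (-1/8) · [[-1, 3], [3, -1]]

A⁻¹ = 
  [ 1/8, -3/8]
  [-3/8,  1/8]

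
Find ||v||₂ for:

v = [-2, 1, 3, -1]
3.873

||v||₂ = √((-2)² + (1)² + (3)² + (-1)²) = √15 = 3.873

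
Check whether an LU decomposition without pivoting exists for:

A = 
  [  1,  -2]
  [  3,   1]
Yes.
A[1,1] = 1 ≠ 0, so Gaussian elimination proceeds without a row swap: multiplier ℓ₂₁ = (3)/(1) = 3, and U[2,2] = 1 - (3)(-2) = 7.
L = 
  [  1,   0]
  [  3,   1]
U = 
  [  1,  -2]
  [  0,   7]
Check row 2 of LU: [(3)(1), (3)(-2) + 7] = [3, 1] = row 2 of A ✓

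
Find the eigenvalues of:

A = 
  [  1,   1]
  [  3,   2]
λ = (3 + √13)/2, (3 - √13)/2  (≈ 3.303, -0.3028)

tr(A) = 3, det(A) = -1
Characteristic polynomial: λ² - tr(A)λ + det(A) = λ² - 3λ - 1
λ² - 3λ - 1 = 0  ⇒  λ = (3 ± √((-3)² - 4·(-1)))/2 = (3 ± √(13))/2
  = (3 + √13)/2,  (3 - √13)/2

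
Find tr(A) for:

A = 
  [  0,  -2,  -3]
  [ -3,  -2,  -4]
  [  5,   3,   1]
-1

tr(A) = 0 + -2 + 1 = -1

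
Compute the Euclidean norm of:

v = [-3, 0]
3

||v||₂ = √((-3)² + (0)²) = √9 = 3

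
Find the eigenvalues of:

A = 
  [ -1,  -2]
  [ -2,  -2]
λ = (-3 + √17)/2, (-3 - √17)/2  (≈ 0.5616, -3.562)

tr(A) = -3, det(A) = -2
Characteristic polynomial: λ² - tr(A)λ + det(A) = λ² + 3λ - 2
λ² + 3λ - 2 = 0  ⇒  λ = (-3 ± √((3)² - 4·(-2)))/2 = (-3 ± √(17))/2
  = (-3 + √17)/2,  (-3 - √17)/2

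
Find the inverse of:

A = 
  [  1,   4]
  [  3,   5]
det(A) = (1)(5) - (4)(3) = -7
For a 2×2 matrix, A⁻¹ = (1/det(A)) · [[d, -b], [-c, a]]
    = (-1/7) · [[5, -4], [-3, 1]]

A⁻¹ = 
  [-5/7,  4/7]
  [ 3/7, -1/7]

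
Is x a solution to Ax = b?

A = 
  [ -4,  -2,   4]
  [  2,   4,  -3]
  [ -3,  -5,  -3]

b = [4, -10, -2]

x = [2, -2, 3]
No

Ax = [8, -13, -5] ≠ b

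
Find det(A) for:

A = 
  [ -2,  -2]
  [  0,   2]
For a 2×2 matrix, det = ad - bc = (-2)(2) - (-2)(0) = -4

det(A) = -4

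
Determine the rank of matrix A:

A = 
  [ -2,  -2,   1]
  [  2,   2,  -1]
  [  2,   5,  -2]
Row reduce:
R2 → R2 + (1)·R1
R3 → R3 + (1)·R1
Swap R2 ↔ R3
REF = 
  [ -2,  -2,   1]
  [  0,   3,  -1]
  [  0,   0,   0]
Pivot columns: 1, 2 → 2 pivots.

rank(A) = 2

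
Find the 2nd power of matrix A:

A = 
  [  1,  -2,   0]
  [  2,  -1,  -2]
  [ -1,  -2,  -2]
A² = A·A:
A²[1,1] = (1)(1) + (-2)(2) + (0)(-1) = -3
A²[1,2] = (1)(-2) + (-2)(-1) + (0)(-2) = 0
A²[1,3] = (1)(0) + (-2)(-2) + (0)(-2) = 4
A²[2,1] = (2)(1) + (-1)(2) + (-2)(-1) = 2
A²[2,2] = (2)(-2) + (-1)(-1) + (-2)(-2) = 1
A²[2,3] = (2)(0) + (-1)(-2) + (-2)(-2) = 6
A²[3,1] = (-1)(1) + (-2)(2) + (-2)(-1) = -3
A²[3,2] = (-1)(-2) + (-2)(-1) + (-2)(-2) = 8
A²[3,3] = (-1)(0) + (-2)(-2) + (-2)(-2) = 8
A² = 
  [ -3,   0,   4]
  [  2,   1,   6]
  [ -3,   8,   8]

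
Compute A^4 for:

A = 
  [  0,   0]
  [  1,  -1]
A² = A·A:
A²[1,1] = (0)(0) + (0)(1) = 0
A²[1,2] = (0)(0) + (0)(-1) = 0
A²[2,1] = (1)(0) + (-1)(1) = -1
A²[2,2] = (1)(0) + (-1)(-1) = 1
A² = 
  [  0,   0]
  [ -1,   1]

A^3 = A^2·A:
A^3[1,1] = (0)(0) + (0)(1) = 0
A^3[1,2] = (0)(0) + (0)(-1) = 0
A^3[2,1] = (-1)(0) + (1)(1) = 1
A^3[2,2] = (-1)(0) + (1)(-1) = -1
A^3 = 
  [  0,   0]
  [  1,  -1]

A^4 = A^3·A:
A^4[1,1] = (0)(0) + (0)(1) = 0
A^4[1,2] = (0)(0) + (0)(-1) = 0
A^4[2,1] = (1)(0) + (-1)(1) = -1
A^4[2,2] = (1)(0) + (-1)(-1) = 1
A^4 = 
  [  0,   0]
  [ -1,   1]

Therefore
A^4 = 
  [  0,   0]
  [ -1,   1]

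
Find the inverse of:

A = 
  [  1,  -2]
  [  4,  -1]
det(A) = (1)(-1) - (-2)(4) = 7
For a 2×2 matrix, A⁻¹ = (1/det(A)) · [[d, -b], [-c, a]]
    = (1/7) · [[-1, 2], [-4, 1]]

A⁻¹ = 
  [-1/7,  2/7]
  [-4/7,  1/7]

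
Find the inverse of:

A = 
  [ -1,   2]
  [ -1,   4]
det(A) = (-1)(4) - (2)(-1) = -2
For a 2×2 matrix, A⁻¹ = (1/det(A)) · [[d, -b], [-c, a]]
    = (-1/2) · [[4, -2], [1, -1]]

A⁻¹ = 
  [  -2,    1]
  [-1/2,  1/2]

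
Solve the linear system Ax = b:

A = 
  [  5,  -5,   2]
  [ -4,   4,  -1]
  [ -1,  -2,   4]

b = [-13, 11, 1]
Row reduce the augmented matrix [A|b]:
R2 → R2 + (4/5)·R1
R3 → R3 + (1/5)·R1
Swap R2 ↔ R3
REF = 
  [   5,   -5,    2,  -13]
  [   0,   -3, 22/5, -8/5]
  [   0,    0,  3/5,  3/5]

Back-substitution:
x₃ = (3/5) / (3/5) = 1
x₂ = (-8/5 - (22/5)(1)) / (-3) = 2
x₁ = (-13 - (-5)(2) - (2)(1)) / 5 = -1

x = [-1, 2, 1]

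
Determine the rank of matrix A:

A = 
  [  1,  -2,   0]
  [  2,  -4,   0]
Row reduce:
R2 → R2 - (2)·R1
REF = 
  [  1,  -2,   0]
  [  0,   0,   0]
Pivot columns: 1 → 1 pivot.

rank(A) = 1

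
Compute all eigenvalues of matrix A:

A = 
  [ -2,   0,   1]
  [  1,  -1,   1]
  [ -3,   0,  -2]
Characteristic polynomial: det(λI - A) = λ³ + 5λ² + 11λ + 7
Testing integer divisors of the constant term: p(-1) = 0, so (λ + 1) is a factor:
p(λ) = (λ + 1)(λ² + 4λ + 7)
λ² + 4λ + 7 = 0  ⇒  λ = (-4 ± √((4)² - 4·(7)))/2 = (-4 ± √(-12))/2
  = -2 + i√3,  -2 - i√3

λ = -1, -2 + i√3, -2 - i√3  (≈ -1, -2 + 1.732i, -2 - 1.732i)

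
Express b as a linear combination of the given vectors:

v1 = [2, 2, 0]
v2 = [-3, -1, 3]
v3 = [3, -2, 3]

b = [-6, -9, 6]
c1 = -3, c2 = 1, c3 = 1

b = -3·v1 + 1·v2 + 1·v3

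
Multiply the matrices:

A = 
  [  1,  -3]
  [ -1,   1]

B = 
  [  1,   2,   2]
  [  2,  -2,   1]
A is 2×2 and B is 2×3, so AB is 2×3. Each entry is (row of A)·(column of B):
AB[1,1] = (1)(1) + (-3)(2) = -5
AB[1,2] = (1)(2) + (-3)(-2) = 8
AB[1,3] = (1)(2) + (-3)(1) = -1
AB[2,1] = (-1)(1) + (1)(2) = 1
AB[2,2] = (-1)(2) + (1)(-2) = -4
AB[2,3] = (-1)(2) + (1)(1) = -1

AB = 
  [ -5,   8,  -1]
  [  1,  -4,  -1]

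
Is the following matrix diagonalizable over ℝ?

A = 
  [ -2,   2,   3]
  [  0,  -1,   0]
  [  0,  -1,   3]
Yes

Characteristic polynomial: det(λI - A) = λ³ - 7λ - 6
Testing integer divisors of the constant term: p(-1) = 0, so (λ + 1) is a factor:
p(λ) = (λ + 1)(λ² - λ - 6)
λ² - λ - 6 = (λ + 2)(λ - 3)
Eigenvalues: -1, 3, -2
λ=-2: alg. mult. = 1, geom. mult. = 3 - rank(A - (-2)I) = 3 - 2 = 1
λ=-1: alg. mult. = 1, geom. mult. = 3 - rank(A - (-1)I) = 3 - 2 = 1
λ=3: alg. mult. = 1, geom. mult. = 3 - rank(A - (3)I) = 3 - 2 = 1
Sum of geometric multiplicities equals n, so A has n independent eigenvectors.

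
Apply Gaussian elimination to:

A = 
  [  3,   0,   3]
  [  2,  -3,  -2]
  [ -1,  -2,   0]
Row operations:
R2 → R2 - (2/3)·R1
R3 → R3 + (1/3)·R1
R3 → R3 - (2/3)·R2

Resulting echelon form:
REF = 
  [   3,    0,    3]
  [   0,   -3,   -4]
  [   0,    0, 11/3]

Rank = 3 (number of non-zero pivot rows).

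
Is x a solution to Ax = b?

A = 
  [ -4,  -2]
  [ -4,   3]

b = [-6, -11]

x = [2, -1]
Yes

Ax = [-6, -11] = b ✓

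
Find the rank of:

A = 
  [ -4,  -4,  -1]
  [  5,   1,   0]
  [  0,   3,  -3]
Row reduce:
R2 → R2 + (5/4)·R1
R3 → R3 + (3/4)·R2
REF = 
  [    -4,     -4,     -1]
  [     0,     -4,   -5/4]
  [     0,      0, -63/16]
Pivot columns: 1, 2, 3 → 3 pivots.

rank(A) = 3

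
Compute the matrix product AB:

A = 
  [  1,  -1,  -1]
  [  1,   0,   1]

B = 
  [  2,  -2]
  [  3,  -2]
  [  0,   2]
A is 2×3 and B is 3×2, so AB is 2×2. Each entry is (row of A)·(column of B):
AB[1,1] = (1)(2) + (-1)(3) + (-1)(0) = -1
AB[1,2] = (1)(-2) + (-1)(-2) + (-1)(2) = -2
AB[2,1] = (1)(2) + (0)(3) + (1)(0) = 2
AB[2,2] = (1)(-2) + (0)(-2) + (1)(2) = 0

AB = 
  [ -1,  -2]
  [  2,   0]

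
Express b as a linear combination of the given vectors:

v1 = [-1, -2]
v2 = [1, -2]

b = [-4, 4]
c1 = 1, c2 = -3

b = 1·v1 + -3·v2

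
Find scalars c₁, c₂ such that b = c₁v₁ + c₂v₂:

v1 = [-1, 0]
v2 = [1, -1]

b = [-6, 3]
c1 = 3, c2 = -3

b = 3·v1 + -3·v2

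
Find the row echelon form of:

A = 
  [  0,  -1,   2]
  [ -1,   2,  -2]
Row operations:
Swap R1 ↔ R2

Resulting echelon form:
REF = 
  [ -1,   2,  -2]
  [  0,  -1,   2]

Rank = 2 (number of non-zero pivot rows).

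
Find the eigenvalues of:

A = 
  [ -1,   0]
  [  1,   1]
λ = 1, -1

tr(A) = 0, det(A) = -1
Characteristic polynomial: λ² - tr(A)λ + det(A) = λ² - 1
λ² - 1 = (λ + 1)(λ - 1)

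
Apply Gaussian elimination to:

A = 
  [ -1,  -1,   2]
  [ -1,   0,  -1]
Row operations:
R2 → R2 - (1)·R1

Resulting echelon form:
REF = 
  [ -1,  -1,   2]
  [  0,   1,  -3]

Rank = 2 (number of non-zero pivot rows).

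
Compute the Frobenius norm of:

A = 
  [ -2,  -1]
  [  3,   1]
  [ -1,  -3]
||A||_F = 5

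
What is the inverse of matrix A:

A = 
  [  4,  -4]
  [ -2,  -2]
det(A) = (4)(-2) - (-4)(-2) = -16
For a 2×2 matrix, A⁻¹ = (1/det(A)) · [[d, -b], [-c, a]]
    = (-1/16) · [[-2, 4], [2, 4]]

A⁻¹ = 
  [ 1/8, -1/4]
  [-1/8, -1/4]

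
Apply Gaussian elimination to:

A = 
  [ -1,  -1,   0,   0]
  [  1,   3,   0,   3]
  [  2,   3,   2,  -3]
Row operations:
R2 → R2 + (1)·R1
R3 → R3 + (2)·R1
R3 → R3 - (1/2)·R2

Resulting echelon form:
REF = 
  [  -1,   -1,    0,    0]
  [   0,    2,    0,    3]
  [   0,    0,    2, -9/2]

Rank = 3 (number of non-zero pivot rows).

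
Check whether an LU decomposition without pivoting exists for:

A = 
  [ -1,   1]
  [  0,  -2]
Yes.
A[1,1] = -1 ≠ 0, so Gaussian elimination proceeds without a row swap: multiplier ℓ₂₁ = (0)/(-1) = 0, and U[2,2] = -2 - (0)(1) = -2.
L = 
  [  1,   0]
  [  0,   1]
U = 
  [ -1,   1]
  [  0,  -2]
Check row 2 of LU: [(0)(-1), (0)(1) + (-2)] = [0, -2] = row 2 of A ✓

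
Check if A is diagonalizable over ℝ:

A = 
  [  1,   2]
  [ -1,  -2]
Yes

tr(A) = -1, det(A) = 0
Characteristic polynomial: λ² - tr(A)λ + det(A) = λ² + λ
λ² + λ = λ(λ + 1)
Eigenvalues: 0, -1
λ=-1: alg. mult. = 1, geom. mult. = 2 - rank(A - (-1)I) = 2 - 1 = 1
λ=0: alg. mult. = 1, geom. mult. = 2 - rank(A - (0)I) = 2 - 1 = 1
Sum of geometric multiplicities equals n, so A has n independent eigenvectors.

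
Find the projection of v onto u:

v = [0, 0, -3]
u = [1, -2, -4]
proj_u(v) = [4/7, -8/7, -16/7]

v·u = (0)(1) + (0)(-2) + (-3)(-4) = 12
u·u = (1)² + (-2)² + (-4)² = 21
proj_u(v) = (v·u / u·u) × u = (12/21) × u = (4/7) × u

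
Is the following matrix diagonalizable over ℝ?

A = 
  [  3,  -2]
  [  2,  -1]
No

tr(A) = 2, det(A) = 1
Characteristic polynomial: λ² - tr(A)λ + det(A) = λ² - 2λ + 1
λ² - 2λ + 1 = (λ - 1)²
Eigenvalues: 1, 1
λ=1: alg. mult. = 2, geom. mult. = 2 - rank(A - (1)I) = 2 - 1 = 1
Sum of geometric multiplicities = 1 < n = 2, so there aren't enough independent eigenvectors.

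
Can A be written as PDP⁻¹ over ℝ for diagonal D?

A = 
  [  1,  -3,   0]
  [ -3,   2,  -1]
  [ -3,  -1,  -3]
Yes

Characteristic polynomial: det(λI - A) = λ³ - 17λ - 11
By the rational root theorem any rational root is an integer dividing 11; none of those is a root, so p(λ) has no rational roots and hence (being an irreducible cubic) no repeated roots.
Discriminant of the cubic: Δ = 16385
Δ > 0 ⇒ three distinct real eigenvalues: λ ≈ -3.751, -0.6643, 4.415
Three distinct real eigenvalues, so A has 3 independent eigenvectors.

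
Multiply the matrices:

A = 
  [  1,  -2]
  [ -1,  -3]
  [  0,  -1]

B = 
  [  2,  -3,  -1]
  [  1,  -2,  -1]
AB = 
  [  0,   1,   1]
  [ -5,   9,   4]
  [ -1,   2,   1]

A is 3×2 and B is 2×3, so AB is 3×3. Each entry is (row of A)·(column of B):
AB[1,1] = (1)(2) + (-2)(1) = 0
AB[1,2] = (1)(-3) + (-2)(-2) = 1
AB[1,3] = (1)(-1) + (-2)(-1) = 1
AB[2,1] = (-1)(2) + (-3)(1) = -5
AB[2,2] = (-1)(-3) + (-3)(-2) = 9
AB[2,3] = (-1)(-1) + (-3)(-1) = 4
AB[3,1] = (0)(2) + (-1)(1) = -1
AB[3,2] = (0)(-3) + (-1)(-2) = 2
AB[3,3] = (0)(-1) + (-1)(-1) = 1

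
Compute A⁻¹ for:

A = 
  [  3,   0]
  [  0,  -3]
det(A) = (3)(-3) - (0)(0) = -9
For a 2×2 matrix, A⁻¹ = (1/det(A)) · [[d, -b], [-c, a]]
    = (-1/9) · [[-3, 0], [0, 3]]

A⁻¹ = 
  [ 1/3,    0]
  [   0, -1/3]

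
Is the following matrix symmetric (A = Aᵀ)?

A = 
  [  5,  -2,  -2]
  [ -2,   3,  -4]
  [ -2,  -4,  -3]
Yes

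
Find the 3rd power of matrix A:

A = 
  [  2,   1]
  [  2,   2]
A² = A·A:
A²[1,1] = (2)(2) + (1)(2) = 6
A²[1,2] = (2)(1) + (1)(2) = 4
A²[2,1] = (2)(2) + (2)(2) = 8
A²[2,2] = (2)(1) + (2)(2) = 6
A² = 
  [  6,   4]
  [  8,   6]

A^3 = A^2·A:
A^3[1,1] = (6)(2) + (4)(2) = 20
A^3[1,2] = (6)(1) + (4)(2) = 14
A^3[2,1] = (8)(2) + (6)(2) = 28
A^3[2,2] = (8)(1) + (6)(2) = 20
A^3 = 
  [ 20,  14]
  [ 28,  20]

Therefore
A^3 = 
  [ 20,  14]
  [ 28,  20]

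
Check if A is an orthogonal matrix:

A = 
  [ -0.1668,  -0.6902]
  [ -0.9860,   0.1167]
No

AᵀA = 
  [  1,   0.0001]
  [  0.0001,   0.4900]
≠ I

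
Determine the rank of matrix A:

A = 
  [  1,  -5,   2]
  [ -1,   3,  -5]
Row reduce:
R2 → R2 + (1)·R1
REF = 
  [  1,  -5,   2]
  [  0,  -2,  -3]
Pivot columns: 1, 2 → 2 pivots.

rank(A) = 2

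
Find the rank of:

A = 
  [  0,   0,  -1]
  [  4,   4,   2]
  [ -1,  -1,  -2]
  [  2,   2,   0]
Row reduce:
Swap R1 ↔ R2
R3 → R3 + (1/4)·R1
R4 → R4 - (1/2)·R1
R3 → R3 - (3/2)·R2
R4 → R4 - (1)·R2
REF = 
  [  4,   4,   2]
  [  0,   0,  -1]
  [  0,   0,   0]
  [  0,   0,   0]
Pivot columns: 1, 3 → 2 pivots.

rank(A) = 2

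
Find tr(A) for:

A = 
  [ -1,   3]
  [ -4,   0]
-1

tr(A) = -1 + 0 = -1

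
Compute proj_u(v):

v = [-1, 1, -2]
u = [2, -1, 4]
v·u = (-1)(2) + (1)(-1) + (-2)(4) = -11
u·u = (2)² + (-1)² + (4)² = 21
proj_u(v) = (v·u / u·u) × u = (-11/21) × u

proj_u(v) = [-22/21, 11/21, -44/21]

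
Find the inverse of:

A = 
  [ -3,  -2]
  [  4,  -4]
det(A) = (-3)(-4) - (-2)(4) = 20
For a 2×2 matrix, A⁻¹ = (1/det(A)) · [[d, -b], [-c, a]]
    = (1/20) · [[-4, 2], [-4, -3]]

A⁻¹ = 
  [ -1/5,  1/10]
  [ -1/5, -3/20]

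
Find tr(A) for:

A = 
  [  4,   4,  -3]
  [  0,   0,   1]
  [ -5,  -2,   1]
5

tr(A) = 4 + 0 + 1 = 5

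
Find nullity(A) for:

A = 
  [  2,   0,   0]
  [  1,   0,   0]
nullity(A) = 2

Row reduce:
R2 → R2 - (1/2)·R1
REF = 
  [  2,   0,   0]
  [  0,   0,   0]
Pivot columns: 1 → 1 pivot.
rank(A) = 1, so nullity(A) = 3 - 1 = 2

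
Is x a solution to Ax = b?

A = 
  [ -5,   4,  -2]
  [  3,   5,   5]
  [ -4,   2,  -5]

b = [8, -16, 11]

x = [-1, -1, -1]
No

Ax = [3, -13, 7] ≠ b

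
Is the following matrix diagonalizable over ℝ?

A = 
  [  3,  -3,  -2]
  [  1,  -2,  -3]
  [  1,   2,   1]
No

Characteristic polynomial: det(λI - A) = λ³ - 2λ² + 6λ - 16
By the rational root theorem any rational root is an integer dividing 16; none of those is a root, so p(λ) has no rational roots and hence (being an irreducible cubic) no repeated roots.
Discriminant of the cubic: Δ = -4688
Δ < 0 ⇒ one real eigenvalue and a complex-conjugate pair: λ ≈ -0.1738 + 2.605i, -0.1738 - 2.605i, 2.348
Has complex eigenvalues (not diagonalizable over ℝ).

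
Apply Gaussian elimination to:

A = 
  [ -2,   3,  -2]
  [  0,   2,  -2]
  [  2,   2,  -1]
Row operations:
R3 → R3 + (1)·R1
R3 → R3 - (5/2)·R2

Resulting echelon form:
REF = 
  [ -2,   3,  -2]
  [  0,   2,  -2]
  [  0,   0,   2]

Rank = 3 (number of non-zero pivot rows).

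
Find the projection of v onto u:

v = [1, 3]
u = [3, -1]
proj_u(v) = [0, 0]

v·u = (1)(3) + (3)(-1) = 0
u·u = (3)² + (-1)² = 10
proj_u(v) = (v·u / u·u) × u = (0/10) × u = (0) × u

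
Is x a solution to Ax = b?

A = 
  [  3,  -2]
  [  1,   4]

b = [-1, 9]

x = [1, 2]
Yes

Ax = [-1, 9] = b ✓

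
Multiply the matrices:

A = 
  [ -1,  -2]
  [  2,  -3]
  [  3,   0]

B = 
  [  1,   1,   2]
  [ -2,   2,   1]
A is 3×2 and B is 2×3, so AB is 3×3. Each entry is (row of A)·(column of B):
AB[1,1] = (-1)(1) + (-2)(-2) = 3
AB[1,2] = (-1)(1) + (-2)(2) = -5
AB[1,3] = (-1)(2) + (-2)(1) = -4
AB[2,1] = (2)(1) + (-3)(-2) = 8
AB[2,2] = (2)(1) + (-3)(2) = -4
AB[2,3] = (2)(2) + (-3)(1) = 1
AB[3,1] = (3)(1) + (0)(-2) = 3
AB[3,2] = (3)(1) + (0)(2) = 3
AB[3,3] = (3)(2) + (0)(1) = 6

AB = 
  [  3,  -5,  -4]
  [  8,  -4,   1]
  [  3,   3,   6]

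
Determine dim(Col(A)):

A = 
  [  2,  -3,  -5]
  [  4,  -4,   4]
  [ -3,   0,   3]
dim(Col(A)) = 3

Row reduce:
R2 → R2 - (2)·R1
R3 → R3 + (3/2)·R1
R3 → R3 + (9/4)·R2
REF = 
  [  2,  -3,  -5]
  [  0,   2,  14]
  [  0,   0,  27]
Pivot columns: 1, 2, 3 → 3 pivots.
dim(Col(A)) = number of pivot columns = 3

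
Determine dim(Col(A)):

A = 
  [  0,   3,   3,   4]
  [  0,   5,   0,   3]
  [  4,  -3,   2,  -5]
Row reduce:
Swap R1 ↔ R3
R3 → R3 - (3/5)·R2
REF = 
  [   4,   -3,    2,   -5]
  [   0,    5,    0,    3]
  [   0,    0,    3, 11/5]
Pivot columns: 1, 2, 3 → 3 pivots.
dim(Col(A)) = number of pivot columns = 3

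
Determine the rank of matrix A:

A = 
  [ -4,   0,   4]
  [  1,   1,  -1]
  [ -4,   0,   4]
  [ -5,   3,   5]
rank(A) = 2

Row reduce:
R2 → R2 + (1/4)·R1
R3 → R3 - (1)·R1
R4 → R4 - (5/4)·R1
R4 → R4 - (3)·R2
REF = 
  [ -4,   0,   4]
  [  0,   1,   0]
  [  0,   0,   0]
  [  0,   0,   0]
Pivot columns: 1, 2 → 2 pivots.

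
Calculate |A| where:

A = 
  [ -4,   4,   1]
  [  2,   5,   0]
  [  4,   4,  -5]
128

Cofactor expansion along row 1:
det(A) = (-4)·((5)(-5) - (0)(4)) - (4)·((2)(-5) - (0)(4)) + (1)·((2)(4) - (5)(4))
  = (-4)(-25) - (4)(-10) + (1)(-12)
  = 128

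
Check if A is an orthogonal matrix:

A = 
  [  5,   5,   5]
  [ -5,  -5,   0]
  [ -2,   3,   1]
No

AᵀA = 
  [ 54,  44,  23]
  [ 44,  59,  28]
  [ 23,  28,  26]
≠ I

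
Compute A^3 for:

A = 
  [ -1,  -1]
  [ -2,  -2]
A^3 = 
  [ -9,  -9]
  [-18, -18]

A² = A·A:
A²[1,1] = (-1)(-1) + (-1)(-2) = 3
A²[1,2] = (-1)(-1) + (-1)(-2) = 3
A²[2,1] = (-2)(-1) + (-2)(-2) = 6
A²[2,2] = (-2)(-1) + (-2)(-2) = 6
A² = 
  [  3,   3]
  [  6,   6]

A^3 = A^2·A:
A^3[1,1] = (3)(-1) + (3)(-2) = -9
A^3[1,2] = (3)(-1) + (3)(-2) = -9
A^3[2,1] = (6)(-1) + (6)(-2) = -18
A^3[2,2] = (6)(-1) + (6)(-2) = -18
A^3 = 
  [ -9,  -9]
  [-18, -18]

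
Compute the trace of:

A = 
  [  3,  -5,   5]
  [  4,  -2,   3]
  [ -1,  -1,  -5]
-4

tr(A) = 3 + -2 + -5 = -4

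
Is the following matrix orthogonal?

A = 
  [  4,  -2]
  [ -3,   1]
No

AᵀA = 
  [ 25, -11]
  [-11,   5]
≠ I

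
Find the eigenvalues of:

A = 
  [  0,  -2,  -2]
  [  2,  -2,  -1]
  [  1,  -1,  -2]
λ = -1, (-3 + i√15)/2, (-3 - i√15)/2  (≈ -1, -1.5 + 1.936i, -1.5 - 1.936i)

Characteristic polynomial: det(λI - A) = λ³ + 4λ² + 9λ + 6
Testing integer divisors of the constant term: p(-1) = 0, so (λ + 1) is a factor:
p(λ) = (λ + 1)(λ² + 3λ + 6)
λ² + 3λ + 6 = 0  ⇒  λ = (-3 ± √((3)² - 4·(6)))/2 = (-3 ± √(-15))/2
  = (-3 + i√15)/2,  (-3 - i√15)/2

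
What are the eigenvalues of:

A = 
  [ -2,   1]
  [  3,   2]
λ = √7, -√7  (≈ 2.646, -2.646)

tr(A) = 0, det(A) = -7
Characteristic polynomial: λ² - tr(A)λ + det(A) = λ² - 7
λ² - 7 = 0  ⇒  λ = (0 ± √((0)² - 4·(-7)))/2 = (0 ± √(28))/2
  = √7,  -√7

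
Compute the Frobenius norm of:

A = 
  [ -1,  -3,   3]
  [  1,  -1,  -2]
||A||_F = 5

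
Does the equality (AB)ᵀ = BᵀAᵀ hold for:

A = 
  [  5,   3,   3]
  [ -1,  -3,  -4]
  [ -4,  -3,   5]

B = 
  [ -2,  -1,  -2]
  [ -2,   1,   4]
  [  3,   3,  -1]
Yes

(AB)ᵀ = 
  [ -7,  -4,  29]
  [  7, -14,  16]
  [ -1,  -6,  -9]

BᵀAᵀ = 
  [ -7,  -4,  29]
  [  7, -14,  16]
  [ -1,  -6,  -9]

Both sides are equal — this is the standard identity (AB)ᵀ = BᵀAᵀ, which holds for all A, B.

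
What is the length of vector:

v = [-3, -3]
4.243

||v||₂ = √((-3)² + (-3)²) = √18 = 4.243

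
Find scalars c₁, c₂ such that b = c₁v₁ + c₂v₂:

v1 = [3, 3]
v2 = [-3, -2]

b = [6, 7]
c1 = 3, c2 = 1

b = 3·v1 + 1·v2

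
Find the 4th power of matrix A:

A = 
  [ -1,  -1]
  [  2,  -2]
A² = A·A:
A²[1,1] = (-1)(-1) + (-1)(2) = -1
A²[1,2] = (-1)(-1) + (-1)(-2) = 3
A²[2,1] = (2)(-1) + (-2)(2) = -6
A²[2,2] = (2)(-1) + (-2)(-2) = 2
A² = 
  [ -1,   3]
  [ -6,   2]

A^3 = A^2·A:
A^3[1,1] = (-1)(-1) + (3)(2) = 7
A^3[1,2] = (-1)(-1) + (3)(-2) = -5
A^3[2,1] = (-6)(-1) + (2)(2) = 10
A^3[2,2] = (-6)(-1) + (2)(-2) = 2
A^3 = 
  [  7,  -5]
  [ 10,   2]

A^4 = A^3·A:
A^4[1,1] = (7)(-1) + (-5)(2) = -17
A^4[1,2] = (7)(-1) + (-5)(-2) = 3
A^4[2,1] = (10)(-1) + (2)(2) = -6
A^4[2,2] = (10)(-1) + (2)(-2) = -14
A^4 = 
  [-17,   3]
  [ -6, -14]

Therefore
A^4 = 
  [-17,   3]
  [ -6, -14]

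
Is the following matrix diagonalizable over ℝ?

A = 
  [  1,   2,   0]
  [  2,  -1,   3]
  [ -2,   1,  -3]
Yes

Characteristic polynomial: det(λI - A) = λ³ + 3λ² - 8λ
The constant term is 0, so λ = 0 is a root: p(λ) = λ(λ² + 3λ - 8)
λ² + 3λ - 8 = 0  ⇒  λ = (-3 ± √((3)² - 4·(-8)))/2 = (-3 ± √(41))/2
  = (-3 + √41)/2,  (-3 - √41)/2
Eigenvalues: 0, (-3 + √41)/2, (-3 - √41)/2  (≈ 0, 1.702, -4.702)
The two irrational eigenvalues are distinct (simple), so each has alg. mult. = geom. mult. = 1.
λ=0: alg. mult. = 1, geom. mult. = 3 - rank(A - (0)I) = 3 - 2 = 1
Sum of geometric multiplicities equals n, so A has n independent eigenvectors.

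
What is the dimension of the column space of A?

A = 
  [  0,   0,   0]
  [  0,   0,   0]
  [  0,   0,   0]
Row reduce:
(no row operations needed)
REF = 
  [  0,   0,   0]
  [  0,   0,   0]
  [  0,   0,   0]
Pivot columns: none → 0 pivots.
dim(Col(A)) = number of pivot columns = 0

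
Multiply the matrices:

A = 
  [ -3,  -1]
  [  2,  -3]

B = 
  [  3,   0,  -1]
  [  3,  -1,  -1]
A is 2×2 and B is 2×3, so AB is 2×3. Each entry is (row of A)·(column of B):
AB[1,1] = (-3)(3) + (-1)(3) = -12
AB[1,2] = (-3)(0) + (-1)(-1) = 1
AB[1,3] = (-3)(-1) + (-1)(-1) = 4
AB[2,1] = (2)(3) + (-3)(3) = -3
AB[2,2] = (2)(0) + (-3)(-1) = 3
AB[2,3] = (2)(-1) + (-3)(-1) = 1

AB = 
  [-12,   1,   4]
  [ -3,   3,   1]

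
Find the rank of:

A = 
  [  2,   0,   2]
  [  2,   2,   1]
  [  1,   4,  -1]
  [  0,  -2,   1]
rank(A) = 2

Row reduce:
R2 → R2 - (1)·R1
R3 → R3 - (1/2)·R1
R3 → R3 - (2)·R2
R4 → R4 + (1)·R2
REF = 
  [  2,   0,   2]
  [  0,   2,  -1]
  [  0,   0,   0]
  [  0,   0,   0]
Pivot columns: 1, 2 → 2 pivots.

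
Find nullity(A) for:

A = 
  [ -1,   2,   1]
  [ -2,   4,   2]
nullity(A) = 2

Row reduce:
R2 → R2 - (2)·R1
REF = 
  [ -1,   2,   1]
  [  0,   0,   0]
Pivot columns: 1 → 1 pivot.
rank(A) = 1, so nullity(A) = 3 - 1 = 2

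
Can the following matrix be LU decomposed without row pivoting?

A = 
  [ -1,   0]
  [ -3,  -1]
Yes.
A[1,1] = -1 ≠ 0, so Gaussian elimination proceeds without a row swap: multiplier ℓ₂₁ = (-3)/(-1) = 3, and U[2,2] = -1 - (3)(0) = -1.
L = 
  [  1,   0]
  [  3,   1]
U = 
  [ -1,   0]
  [  0,  -1]
Check row 2 of LU: [(3)(-1), (3)(0) + (-1)] = [-3, -1] = row 2 of A ✓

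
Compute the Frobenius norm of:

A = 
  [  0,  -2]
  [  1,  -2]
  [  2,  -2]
||A||_F = 4.123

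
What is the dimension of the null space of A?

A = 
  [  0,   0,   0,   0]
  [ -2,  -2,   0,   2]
nullity(A) = 3

Row reduce:
Swap R1 ↔ R2
REF = 
  [ -2,  -2,   0,   2]
  [  0,   0,   0,   0]
Pivot columns: 1 → 1 pivot.
rank(A) = 1, so nullity(A) = 4 - 1 = 3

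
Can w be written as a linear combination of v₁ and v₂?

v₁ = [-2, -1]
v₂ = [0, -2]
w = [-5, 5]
Yes

Form the augmented matrix and row-reduce:
[v₁|v₂|w] = 
  [ -2,   0,  -5]
  [ -1,  -2,   5]
R2 → R2 - (1/2)·R1
REF = 
  [  -2,    0,   -5]
  [   0,   -2, 15/2]

No row of the form [0 0 | nonzero], so the system is consistent. Back-substitution gives c₁ = 5/2, c₂ = -15/4: w = (5/2)·v₁ + (-15/4)·v₂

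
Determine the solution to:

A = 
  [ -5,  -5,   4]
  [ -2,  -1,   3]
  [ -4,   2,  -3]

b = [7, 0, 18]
Row reduce the augmented matrix [A|b]:
R2 → R2 - (2/5)·R1
R3 → R3 - (4/5)·R1
R3 → R3 - (6)·R2
REF = 
  [   -5,    -5,     4,     7]
  [    0,     1,   7/5, -14/5]
  [    0,     0, -73/5, 146/5]

Back-substitution:
x₃ = (146/5) / (-73/5) = -2
x₂ = (-14/5 - (7/5)(-2)) / 1 = 0
x₁ = (7 - (-5)(0) - (4)(-2)) / (-5) = -3

x = [-3, 0, -2]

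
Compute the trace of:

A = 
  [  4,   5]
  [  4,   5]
9

tr(A) = 4 + 5 = 9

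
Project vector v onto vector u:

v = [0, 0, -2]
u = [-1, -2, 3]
proj_u(v) = [3/7, 6/7, -9/7]

v·u = (0)(-1) + (0)(-2) + (-2)(3) = -6
u·u = (-1)² + (-2)² + (3)² = 14
proj_u(v) = (v·u / u·u) × u = (-6/14) × u = (-3/7) × u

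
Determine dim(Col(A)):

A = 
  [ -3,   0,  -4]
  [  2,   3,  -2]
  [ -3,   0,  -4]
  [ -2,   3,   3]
dim(Col(A)) = 3

Row reduce:
R2 → R2 + (2/3)·R1
R3 → R3 - (1)·R1
R4 → R4 - (2/3)·R1
R4 → R4 - (1)·R2
Swap R3 ↔ R4
REF = 
  [   -3,     0,    -4]
  [    0,     3, -14/3]
  [    0,     0,  31/3]
  [    0,     0,     0]
Pivot columns: 1, 2, 3 → 3 pivots.
dim(Col(A)) = number of pivot columns = 3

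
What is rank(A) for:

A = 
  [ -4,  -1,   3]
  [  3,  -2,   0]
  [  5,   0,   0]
rank(A) = 3

Row reduce:
R2 → R2 + (3/4)·R1
R3 → R3 + (5/4)·R1
R3 → R3 - (5/11)·R2
REF = 
  [   -4,    -1,     3]
  [    0, -11/4,   9/4]
  [    0,     0, 30/11]
Pivot columns: 1, 2, 3 → 3 pivots.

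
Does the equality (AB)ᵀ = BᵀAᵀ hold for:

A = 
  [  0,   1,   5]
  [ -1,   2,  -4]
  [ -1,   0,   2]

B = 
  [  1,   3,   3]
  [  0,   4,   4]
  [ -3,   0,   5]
Yes

(AB)ᵀ = 
  [-15,  11,  -7]
  [  4,   5,  -3]
  [ 29, -15,   7]

BᵀAᵀ = 
  [-15,  11,  -7]
  [  4,   5,  -3]
  [ 29, -15,   7]

Both sides are equal — this is the standard identity (AB)ᵀ = BᵀAᵀ, which holds for all A, B.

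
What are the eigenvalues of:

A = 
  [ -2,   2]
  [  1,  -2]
tr(A) = -4, det(A) = 2
Characteristic polynomial: λ² - tr(A)λ + det(A) = λ² + 4λ + 2
λ² + 4λ + 2 = 0  ⇒  λ = (-4 ± √((4)² - 4·(2)))/2 = (-4 ± √(8))/2
  = -2 + √2,  -2 - √2

λ = -2 + √2, -2 - √2  (≈ -0.5858, -3.414)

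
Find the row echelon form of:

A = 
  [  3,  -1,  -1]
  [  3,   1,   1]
Row operations:
R2 → R2 - (1)·R1

Resulting echelon form:
REF = 
  [  3,  -1,  -1]
  [  0,   2,   2]

Rank = 2 (number of non-zero pivot rows).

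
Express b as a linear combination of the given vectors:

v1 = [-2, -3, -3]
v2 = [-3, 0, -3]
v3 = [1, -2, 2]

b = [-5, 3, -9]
c1 = 1, c2 = 0, c3 = -3

b = 1·v1 + 0·v2 + -3·v3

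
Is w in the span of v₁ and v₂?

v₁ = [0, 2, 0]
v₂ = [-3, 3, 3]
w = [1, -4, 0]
No

Form the augmented matrix and row-reduce:
[v₁|v₂|w] = 
  [  0,  -3,   1]
  [  2,   3,  -4]
  [  0,   3,   0]
Swap R1 ↔ R2
R3 → R3 + (1)·R2
REF = 
  [  2,   3,  -4]
  [  0,  -3,   1]
  [  0,   0,   1]

Row 3 reads [0 0 | 1], i.e. 0 = 1, so the system is inconsistent and w ∉ span{v₁, v₂}.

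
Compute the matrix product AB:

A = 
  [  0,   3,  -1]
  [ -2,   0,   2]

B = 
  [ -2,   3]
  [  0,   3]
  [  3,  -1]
AB = 
  [ -3,  10]
  [ 10,  -8]

A is 2×3 and B is 3×2, so AB is 2×2. Each entry is (row of A)·(column of B):
AB[1,1] = (0)(-2) + (3)(0) + (-1)(3) = -3
AB[1,2] = (0)(3) + (3)(3) + (-1)(-1) = 10
AB[2,1] = (-2)(-2) + (0)(0) + (2)(3) = 10
AB[2,2] = (-2)(3) + (0)(3) + (2)(-1) = -8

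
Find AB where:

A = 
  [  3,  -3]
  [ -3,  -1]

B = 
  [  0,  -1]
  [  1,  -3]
AB = 
  [ -3,   6]
  [ -1,   6]

A is 2×2 and B is 2×2, so AB is 2×2. Each entry is (row of A)·(column of B):
AB[1,1] = (3)(0) + (-3)(1) = -3
AB[1,2] = (3)(-1) + (-3)(-3) = 6
AB[2,1] = (-3)(0) + (-1)(1) = -1
AB[2,2] = (-3)(-1) + (-1)(-3) = 6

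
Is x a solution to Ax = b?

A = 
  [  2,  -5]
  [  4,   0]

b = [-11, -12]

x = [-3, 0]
No

Ax = [-6, -12] ≠ b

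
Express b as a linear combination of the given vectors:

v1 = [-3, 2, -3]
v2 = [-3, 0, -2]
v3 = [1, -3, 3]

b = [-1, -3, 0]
c1 = -3, c2 = 3, c3 = -1

b = -3·v1 + 3·v2 + -1·v3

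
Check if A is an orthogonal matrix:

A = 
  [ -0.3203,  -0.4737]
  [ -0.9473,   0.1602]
No

AᵀA = 
  [  1,   0]
  [  0,   0.2501]
≠ I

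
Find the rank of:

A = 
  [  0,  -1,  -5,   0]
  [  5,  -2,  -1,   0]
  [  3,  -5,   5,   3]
rank(A) = 3

Row reduce:
Swap R1 ↔ R2
R3 → R3 - (3/5)·R1
R3 → R3 - (19/5)·R2
REF = 
  [    5,    -2,    -1,     0]
  [    0,    -1,    -5,     0]
  [    0,     0, 123/5,     3]
Pivot columns: 1, 2, 3 → 3 pivots.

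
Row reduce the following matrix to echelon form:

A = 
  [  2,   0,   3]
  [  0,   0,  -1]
Row operations:
No row operations needed (already in echelon form).

Resulting echelon form:
REF = 
  [  2,   0,   3]
  [  0,   0,  -1]

Rank = 2 (number of non-zero pivot rows).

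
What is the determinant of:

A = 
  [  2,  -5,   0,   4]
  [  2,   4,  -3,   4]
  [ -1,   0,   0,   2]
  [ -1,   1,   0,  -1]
Cofactor expansion along row 1: det(A) = a₁₁M₁₁ - a₁₂M₁₂ + a₁₃M₁₃ - a₁₄M₁₄

M₁₁ = det[[4, -3, 4]; [0, 0, 2]; [1, 0, -1]]
  = (4)·((0)(-1) - (2)(0)) - (-3)·((0)(-1) - (2)(1)) + (4)·((0)(0) - (0)(1))
  = (4)(0) - (-3)(-2) + (4)(0)
  = -6
M₁₂ = det[[2, -3, 4]; [-1, 0, 2]; [-1, 0, -1]]
  = (2)·((0)(-1) - (2)(0)) - (-3)·((-1)(-1) - (2)(-1)) + (4)·((-1)(0) - (0)(-1))
  = (2)(0) - (-3)(3) + (4)(0)
  = 9
M₁₃ = det[[2, 4, 4]; [-1, 0, 2]; [-1, 1, -1]]
  = (2)·((0)(-1) - (2)(1)) - (4)·((-1)(-1) - (2)(-1)) + (4)·((-1)(1) - (0)(-1))
  = (2)(-2) - (4)(3) + (4)(-1)
  = -20
M₁₄ = det[[2, 4, -3]; [-1, 0, 0]; [-1, 1, 0]]
  = (2)·((0)(0) - (0)(1)) - (4)·((-1)(0) - (0)(-1)) + (-3)·((-1)(1) - (0)(-1))
  = (2)(0) - (4)(0) + (-3)(-1)
  = 3

det(A) = (2)(-6) - (-5)(9) + (0)(-20) - (4)(3) = 21

det(A) = 21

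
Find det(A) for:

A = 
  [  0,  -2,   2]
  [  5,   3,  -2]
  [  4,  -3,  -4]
Cofactor expansion along row 1:
det(A) = (0)·((3)(-4) - (-2)(-3)) - (-2)·((5)(-4) - (-2)(4)) + (2)·((5)(-3) - (3)(4))
  = (0)(-18) - (-2)(-12) + (2)(-27)
  = -78

det(A) = -78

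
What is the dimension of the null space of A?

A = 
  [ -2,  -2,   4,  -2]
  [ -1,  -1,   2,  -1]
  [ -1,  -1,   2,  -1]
nullity(A) = 3

Row reduce:
R2 → R2 - (1/2)·R1
R3 → R3 - (1/2)·R1
REF = 
  [ -2,  -2,   4,  -2]
  [  0,   0,   0,   0]
  [  0,   0,   0,   0]
Pivot columns: 1 → 1 pivot.
rank(A) = 1, so nullity(A) = 4 - 1 = 3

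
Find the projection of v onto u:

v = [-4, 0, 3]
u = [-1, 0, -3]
v·u = (-4)(-1) + (0)(0) + (3)(-3) = -5
u·u = (-1)² + (0)² + (-3)² = 10
proj_u(v) = (v·u / u·u) × u = (-5/10) × u = (-1/2) × u

proj_u(v) = [1/2, 0, 3/2]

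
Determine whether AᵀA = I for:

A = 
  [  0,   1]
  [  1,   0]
Yes

AᵀA = 
  [  1,   0]
  [  0,   1]
= I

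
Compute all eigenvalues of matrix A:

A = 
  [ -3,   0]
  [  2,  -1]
tr(A) = -4, det(A) = 3
Characteristic polynomial: λ² - tr(A)λ + det(A) = λ² + 4λ + 3
λ² + 4λ + 3 = (λ + 3)(λ + 1)

λ = -1, -3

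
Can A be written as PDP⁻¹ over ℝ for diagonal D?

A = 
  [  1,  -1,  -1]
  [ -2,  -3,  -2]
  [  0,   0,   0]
Yes

Characteristic polynomial: det(λI - A) = λ³ + 2λ² - 5λ
The constant term is 0, so λ = 0 is a root: p(λ) = λ(λ² + 2λ - 5)
λ² + 2λ - 5 = 0  ⇒  λ = (-2 ± √((2)² - 4·(-5)))/2 = (-2 ± √(24))/2
  = -1 + √6,  -1 - √6
Eigenvalues: 0, -1 + √6, -1 - √6  (≈ 0, 1.449, -3.449)
The two irrational eigenvalues are distinct (simple), so each has alg. mult. = geom. mult. = 1.
λ=0: alg. mult. = 1, geom. mult. = 3 - rank(A - (0)I) = 3 - 2 = 1
Sum of geometric multiplicities equals n, so A has n independent eigenvectors.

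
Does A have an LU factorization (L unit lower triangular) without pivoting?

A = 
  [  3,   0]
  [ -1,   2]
Yes.
A[1,1] = 3 ≠ 0, so Gaussian elimination proceeds without a row swap: multiplier ℓ₂₁ = (-1)/(3) = -1/3, and U[2,2] = 2 - (-1/3)(0) = 2.
L = 
  [   1,    0]
  [-1/3,    1]
U = 
  [  3,   0]
  [  0,   2]
Check row 2 of LU: [(-1/3)(3), (-1/3)(0) + 2] = [-1, 2] = row 2 of A ✓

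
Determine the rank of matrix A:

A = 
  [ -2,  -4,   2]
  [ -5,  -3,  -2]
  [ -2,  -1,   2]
Row reduce:
R2 → R2 - (5/2)·R1
R3 → R3 - (1)·R1
R3 → R3 - (3/7)·R2
REF = 
  [ -2,  -4,   2]
  [  0,   7,  -7]
  [  0,   0,   3]
Pivot columns: 1, 2, 3 → 3 pivots.

rank(A) = 3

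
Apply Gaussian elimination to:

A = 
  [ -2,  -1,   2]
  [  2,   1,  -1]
Row operations:
R2 → R2 + (1)·R1

Resulting echelon form:
REF = 
  [ -2,  -1,   2]
  [  0,   0,   1]

Rank = 2 (number of non-zero pivot rows).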